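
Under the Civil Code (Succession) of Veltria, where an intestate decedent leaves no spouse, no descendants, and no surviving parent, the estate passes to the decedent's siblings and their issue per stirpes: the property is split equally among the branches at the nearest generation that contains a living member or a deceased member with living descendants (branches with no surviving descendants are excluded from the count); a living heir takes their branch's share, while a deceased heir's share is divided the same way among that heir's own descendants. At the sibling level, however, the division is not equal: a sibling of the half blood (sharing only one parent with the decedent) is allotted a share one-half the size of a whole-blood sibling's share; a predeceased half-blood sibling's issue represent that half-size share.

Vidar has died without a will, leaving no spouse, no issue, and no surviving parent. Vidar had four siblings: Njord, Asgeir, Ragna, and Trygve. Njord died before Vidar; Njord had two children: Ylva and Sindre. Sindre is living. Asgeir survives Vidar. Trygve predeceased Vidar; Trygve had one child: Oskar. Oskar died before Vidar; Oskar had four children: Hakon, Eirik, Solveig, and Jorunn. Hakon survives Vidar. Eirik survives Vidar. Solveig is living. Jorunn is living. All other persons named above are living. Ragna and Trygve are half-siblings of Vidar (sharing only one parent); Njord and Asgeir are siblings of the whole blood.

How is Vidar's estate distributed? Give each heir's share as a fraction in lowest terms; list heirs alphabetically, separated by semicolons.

No spouse, descendants, or parent survives, so the estate passes to Vidar's siblings per stirpes.
Half-blood siblings count for one-half the weight of whole-blood siblings at the initial division.
Dividing 1 in proportion to weights (total weight 3): Njord (weight 1) → 1/3; Asgeir (weight 1) → 1/3; Ragna (weight 1/2) → 1/6; Trygve (weight 1/2) → 1/6.
Njord predeceased; the 1/3 allotted to Njord's branch passes to Njord's issue by representation.
The 1/3 is divided into 2 equal shares of 1/6 among Ylva, Sindre.
Ylva is living and takes 1/6.
Sindre is living and takes 1/6.
Asgeir is living and takes 1/3.
Ragna is living and takes 1/6.
Trygve predeceased; the 1/6 allotted to Trygve's branch passes to Trygve's issue by representation.
Oskar's line is the sole branch at this level, so the full 1/6 passes to Oskar's issue by representation.
The 1/6 is divided into 4 equal shares of 1/24 among Hakon, Eirik, Solveig, Jorunn.
Hakon is living and takes 1/24.
Eirik is living and takes 1/24.
Solveig is living and takes 1/24.
Jorunn is living and takes 1/24.

Asgeir 1/3; Eirik 1/24; Hakon 1/24; Jorunn 1/24; Ragna 1/6; Sindre 1/6; Solveig 1/24; Ylva 1/6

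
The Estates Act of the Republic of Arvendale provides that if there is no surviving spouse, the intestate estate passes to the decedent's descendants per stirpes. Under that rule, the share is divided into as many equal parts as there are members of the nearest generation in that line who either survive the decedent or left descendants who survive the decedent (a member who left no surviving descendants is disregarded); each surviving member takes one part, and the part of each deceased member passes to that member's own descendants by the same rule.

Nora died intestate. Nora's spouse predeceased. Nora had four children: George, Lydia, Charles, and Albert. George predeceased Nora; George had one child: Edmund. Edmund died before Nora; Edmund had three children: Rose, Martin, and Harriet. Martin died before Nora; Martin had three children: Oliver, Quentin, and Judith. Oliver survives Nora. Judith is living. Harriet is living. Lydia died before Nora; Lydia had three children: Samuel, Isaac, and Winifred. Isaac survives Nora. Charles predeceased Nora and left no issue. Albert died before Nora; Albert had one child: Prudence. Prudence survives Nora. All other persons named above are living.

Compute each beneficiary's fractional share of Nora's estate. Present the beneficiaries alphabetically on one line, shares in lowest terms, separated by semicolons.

Harriet 1/9; Isaac 1/9; Judith 1/27; Oliver 1/27; Prudence 1/3; Quentin 1/27; Rose 1/9; Samuel 1/9; Winifred 1/9

There is no surviving spouse, so the entire estate passes to Nora's descendants per stirpes.
Charles left no surviving issue, so that branch lapses and is disregarded.
The estate is divided into 3 equal shares of 1/3 among George, Lydia, Albert.
George predeceased; the 1/3 allotted to George's branch passes to George's issue by representation.
Edmund's line is the sole branch at this level, so the full 1/3 passes to Edmund's issue by representation.
The 1/3 is divided into 3 equal shares of 1/9 among Rose, Martin, Harriet.
Rose is living and takes 1/9.
Martin predeceased; the 1/9 allotted to Martin's branch passes to Martin's issue by representation.
The 1/9 is divided into 3 equal shares of 1/27 among Oliver, Quentin, Judith.
Oliver is living and takes 1/27.
Quentin is living and takes 1/27.
Judith is living and takes 1/27.
Harriet is living and takes 1/9.
Lydia predeceased; the 1/3 allotted to Lydia's branch passes to Lydia's issue by representation.
The 1/3 is divided into 3 equal shares of 1/9 among Samuel, Isaac, Winifred.
Samuel is living and takes 1/9.
Isaac is living and takes 1/9.
Winifred is living and takes 1/9.
Albert predeceased; the 1/3 allotted to Albert's branch passes to Albert's issue by representation.
Prudence is the sole taker at this level and receives the full 1/3.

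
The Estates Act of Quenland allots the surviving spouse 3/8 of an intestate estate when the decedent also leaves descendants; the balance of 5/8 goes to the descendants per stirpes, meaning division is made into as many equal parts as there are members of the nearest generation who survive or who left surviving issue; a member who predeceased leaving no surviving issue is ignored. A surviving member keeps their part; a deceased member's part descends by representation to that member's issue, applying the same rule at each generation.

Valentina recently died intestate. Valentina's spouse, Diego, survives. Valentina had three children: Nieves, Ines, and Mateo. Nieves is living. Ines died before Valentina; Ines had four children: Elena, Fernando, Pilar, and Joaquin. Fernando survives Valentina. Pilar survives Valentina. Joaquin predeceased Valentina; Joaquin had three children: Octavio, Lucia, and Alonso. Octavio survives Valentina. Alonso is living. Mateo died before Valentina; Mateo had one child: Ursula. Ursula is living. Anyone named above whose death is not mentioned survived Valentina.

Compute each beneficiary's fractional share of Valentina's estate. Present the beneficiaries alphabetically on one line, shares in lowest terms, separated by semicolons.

Alonso 5/288; Diego 3/8; Elena 5/96; Fernando 5/96; Lucia 5/288; Nieves 5/24; Octavio 5/288; Pilar 5/96; Ursula 5/24

Diego, as surviving spouse, takes 3/8.
The remaining 5/8 passes to Valentina's descendants per stirpes.
The 5/8 is divided into 3 equal shares of 5/24 among Nieves, Ines, Mateo.
Nieves is living and takes 5/24.
Ines predeceased; the 5/24 allotted to Ines's branch passes to Ines's issue by representation.
The 5/24 is divided into 4 equal shares of 5/96 among Elena, Fernando, Pilar, Joaquin.
Elena is living and takes 5/96.
Fernando is living and takes 5/96.
Pilar is living and takes 5/96.
Joaquin predeceased; the 5/96 allotted to Joaquin's branch passes to Joaquin's issue by representation.
The 5/96 is divided into 3 equal shares of 5/288 among Octavio, Lucia, Alonso.
Octavio is living and takes 5/288.
Lucia is living and takes 5/288.
Alonso is living and takes 5/288.
Mateo predeceased; the 5/24 allotted to Mateo's branch passes to Mateo's issue by representation.
Ursula is the sole taker at this level and receives the full 5/24.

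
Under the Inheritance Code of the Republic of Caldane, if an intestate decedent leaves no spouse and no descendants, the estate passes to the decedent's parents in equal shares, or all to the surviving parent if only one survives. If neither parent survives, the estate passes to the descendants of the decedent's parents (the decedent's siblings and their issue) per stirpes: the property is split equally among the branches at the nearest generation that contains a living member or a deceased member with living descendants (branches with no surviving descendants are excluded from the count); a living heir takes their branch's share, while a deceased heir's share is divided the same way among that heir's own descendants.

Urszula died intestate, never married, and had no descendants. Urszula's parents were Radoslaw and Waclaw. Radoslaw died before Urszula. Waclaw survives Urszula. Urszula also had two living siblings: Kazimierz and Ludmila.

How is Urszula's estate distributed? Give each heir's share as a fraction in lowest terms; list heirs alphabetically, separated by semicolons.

Waclaw 1

Only one parent, Waclaw, survives, so Waclaw takes the entire estate. The siblings take nothing because a surviving parent has priority.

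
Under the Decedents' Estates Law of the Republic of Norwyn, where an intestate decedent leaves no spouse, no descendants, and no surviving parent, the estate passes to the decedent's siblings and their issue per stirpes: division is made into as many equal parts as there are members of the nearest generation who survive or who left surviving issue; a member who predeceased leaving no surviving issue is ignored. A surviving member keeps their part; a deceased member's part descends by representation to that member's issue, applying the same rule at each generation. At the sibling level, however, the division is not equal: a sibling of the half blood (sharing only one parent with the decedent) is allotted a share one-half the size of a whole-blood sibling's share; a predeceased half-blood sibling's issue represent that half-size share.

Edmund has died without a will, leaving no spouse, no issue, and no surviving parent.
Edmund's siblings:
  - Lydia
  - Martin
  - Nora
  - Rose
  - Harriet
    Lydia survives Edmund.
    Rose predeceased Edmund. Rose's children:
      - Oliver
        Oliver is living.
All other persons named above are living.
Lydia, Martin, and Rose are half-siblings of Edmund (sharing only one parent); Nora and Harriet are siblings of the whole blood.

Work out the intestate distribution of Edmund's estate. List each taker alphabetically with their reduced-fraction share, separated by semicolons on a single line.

Harriet 2/7; Lydia 1/7; Martin 1/7; Nora 2/7; Oliver 1/7

No spouse, descendants, or parent survives, so the estate passes to Edmund's siblings per stirpes.
Half-blood siblings count for one-half the weight of whole-blood siblings at the initial division.
Dividing 1 in proportion to weights (total weight 7/2): Lydia (weight 1/2) → 1/7; Martin (weight 1/2) → 1/7; Nora (weight 1) → 2/7; Rose (weight 1/2) → 1/7; Harriet (weight 1) → 2/7.
Lydia is living and takes 1/7.
Martin is living and takes 1/7.
Nora is living and takes 2/7.
Rose predeceased; the 1/7 allotted to Rose's branch passes to Rose's issue by representation.
Oliver is the sole taker at this level and receives the full 1/7.
Harriet is living and takes 2/7.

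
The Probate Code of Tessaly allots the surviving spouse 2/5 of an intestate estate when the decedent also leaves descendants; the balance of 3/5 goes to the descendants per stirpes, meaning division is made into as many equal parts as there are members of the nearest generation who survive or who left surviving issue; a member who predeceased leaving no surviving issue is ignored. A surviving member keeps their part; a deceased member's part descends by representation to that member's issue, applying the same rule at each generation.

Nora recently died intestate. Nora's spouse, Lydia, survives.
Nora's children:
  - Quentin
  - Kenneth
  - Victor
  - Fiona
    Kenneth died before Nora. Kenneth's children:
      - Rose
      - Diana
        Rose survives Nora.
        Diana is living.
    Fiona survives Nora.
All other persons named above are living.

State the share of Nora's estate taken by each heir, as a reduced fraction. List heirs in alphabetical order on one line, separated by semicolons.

Diana 3/40; Fiona 3/20; Lydia 2/5; Quentin 3/20; Rose 3/40; Victor 3/20

Lydia, as surviving spouse, takes 2/5.
The remaining 3/5 passes to Nora's descendants per stirpes.
The 3/5 is divided into 4 equal shares of 3/20 among Quentin, Kenneth, Victor, Fiona.
Quentin is living and takes 3/20.
Kenneth predeceased; the 3/20 allotted to Kenneth's branch passes to Kenneth's issue by representation.
The 3/20 is divided into 2 equal shares of 3/40 among Rose, Diana.
Rose is living and takes 3/40.
Diana is living and takes 3/40.
Victor is living and takes 3/20.
Fiona is living and takes 3/20.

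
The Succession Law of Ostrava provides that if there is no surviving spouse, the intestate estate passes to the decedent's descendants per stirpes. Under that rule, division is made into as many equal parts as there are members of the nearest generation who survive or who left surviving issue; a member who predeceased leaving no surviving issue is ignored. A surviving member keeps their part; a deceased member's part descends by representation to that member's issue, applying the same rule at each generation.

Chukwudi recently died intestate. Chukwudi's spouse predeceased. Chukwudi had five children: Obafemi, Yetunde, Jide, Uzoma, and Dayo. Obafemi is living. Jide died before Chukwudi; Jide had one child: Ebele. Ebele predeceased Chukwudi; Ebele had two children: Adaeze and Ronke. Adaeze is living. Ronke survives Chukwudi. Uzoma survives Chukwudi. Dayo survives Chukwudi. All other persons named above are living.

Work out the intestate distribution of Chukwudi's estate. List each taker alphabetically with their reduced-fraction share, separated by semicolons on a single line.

There is no surviving spouse, so the entire estate passes to Chukwudi's descendants per stirpes.
The estate is divided into 5 equal shares of 1/5 among Obafemi, Yetunde, Jide, Uzoma, Dayo.
Obafemi is living and takes 1/5.
Yetunde is living and takes 1/5.
Jide predeceased; the 1/5 allotted to Jide's branch passes to Jide's issue by representation.
Ebele's line is the sole branch at this level, so the full 1/5 passes to Ebele's issue by representation.
The 1/5 is divided into 2 equal shares of 1/10 among Adaeze, Ronke.
Adaeze is living and takes 1/10.
Ronke is living and takes 1/10.
Uzoma is living and takes 1/5.
Dayo is living and takes 1/5.

Adaeze 1/10; Dayo 1/5; Obafemi 1/5; Ronke 1/10; Uzoma 1/5; Yetunde 1/5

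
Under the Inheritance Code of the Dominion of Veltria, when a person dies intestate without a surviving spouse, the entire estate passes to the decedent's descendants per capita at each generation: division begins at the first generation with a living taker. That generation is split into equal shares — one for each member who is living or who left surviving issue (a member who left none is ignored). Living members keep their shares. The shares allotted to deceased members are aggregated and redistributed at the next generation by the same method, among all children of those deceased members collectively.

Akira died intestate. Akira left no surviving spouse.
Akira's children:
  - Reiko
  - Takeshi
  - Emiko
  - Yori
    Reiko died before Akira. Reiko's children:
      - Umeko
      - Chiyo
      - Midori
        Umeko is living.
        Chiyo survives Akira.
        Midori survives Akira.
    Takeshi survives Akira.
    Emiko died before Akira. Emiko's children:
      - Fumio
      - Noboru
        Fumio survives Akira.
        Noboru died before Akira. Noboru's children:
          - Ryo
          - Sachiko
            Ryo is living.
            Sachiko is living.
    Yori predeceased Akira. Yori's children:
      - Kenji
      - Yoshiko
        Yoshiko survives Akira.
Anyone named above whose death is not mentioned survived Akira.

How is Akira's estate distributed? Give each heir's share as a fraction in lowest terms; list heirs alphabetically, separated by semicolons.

There is no surviving spouse, so the entire estate passes to Akira's descendants per capita at each generation.
At generation 1 (Reiko, Takeshi, Emiko, Yori) there are 4 shares of (1)/4 = 1/4 each.
Living: Takeshi — each takes 1/4.
Deceased: Reiko, Emiko, and Yori. Their combined 3/4 is pooled and carried to generation 2.
At generation 2 (Umeko, Chiyo, Midori, Fumio, Noboru, Kenji, Yoshiko) there are 7 shares of (3/4)/7 = 3/28 each.
Living: Umeko, Chiyo, Midori, Fumio, Kenji, and Yoshiko — each takes 3/28.
Deceased: Noboru. That 3/28 share is carried to generation 3.
At generation 3 (Ryo, Sachiko) there are 2 shares of (3/28)/2 = 3/56 each.
Living: Ryo and Sachiko — each takes 3/56.

Chiyo 3/28; Fumio 3/28; Kenji 3/28; Midori 3/28; Ryo 3/56; Sachiko 3/56; Takeshi 1/4; Umeko 3/28; Yoshiko 3/28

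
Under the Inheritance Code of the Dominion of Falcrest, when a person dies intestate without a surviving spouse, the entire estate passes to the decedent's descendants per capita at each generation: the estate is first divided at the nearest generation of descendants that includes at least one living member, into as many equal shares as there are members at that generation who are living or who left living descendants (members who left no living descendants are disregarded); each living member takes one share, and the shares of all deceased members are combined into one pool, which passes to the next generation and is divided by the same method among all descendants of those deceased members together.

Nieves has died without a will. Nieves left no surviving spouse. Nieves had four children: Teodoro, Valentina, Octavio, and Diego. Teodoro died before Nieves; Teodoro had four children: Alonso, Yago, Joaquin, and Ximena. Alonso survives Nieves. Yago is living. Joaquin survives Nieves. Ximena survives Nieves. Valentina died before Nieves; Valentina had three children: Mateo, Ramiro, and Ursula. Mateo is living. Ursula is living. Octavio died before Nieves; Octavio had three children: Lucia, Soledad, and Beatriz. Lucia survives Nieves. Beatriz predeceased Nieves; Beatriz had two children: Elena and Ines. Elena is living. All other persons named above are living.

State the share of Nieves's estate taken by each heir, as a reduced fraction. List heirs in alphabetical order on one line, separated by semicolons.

There is no surviving spouse, so the entire estate passes to Nieves's descendants per capita at each generation.
At generation 1 (Teodoro, Valentina, Octavio, Diego) there are 4 shares of (1)/4 = 1/4 each.
Living: Diego — each takes 1/4.
Deceased: Teodoro, Valentina, and Octavio. Their combined 3/4 is pooled and carried to generation 2.
At generation 2 (Alonso, Yago, Joaquin, Ximena, Mateo, Ramiro, Ursula, Lucia, Soledad, Beatriz) there are 10 shares of (3/4)/10 = 3/40 each.
Living: Alonso, Yago, Joaquin, Ximena, Mateo, Ramiro, Ursula, Lucia, and Soledad — each takes 3/40.
Deceased: Beatriz. That 3/40 share is carried to generation 3.
At generation 3 (Elena, Ines) there are 2 shares of (3/40)/2 = 3/80 each.
Living: Elena and Ines — each takes 3/80.

Alonso 3/40; Diego 1/4; Elena 3/80; Ines 3/80; Joaquin 3/40; Lucia 3/40; Mateo 3/40; Ramiro 3/40; Soledad 3/40; Ursula 3/40; Ximena 3/40; Yago 3/40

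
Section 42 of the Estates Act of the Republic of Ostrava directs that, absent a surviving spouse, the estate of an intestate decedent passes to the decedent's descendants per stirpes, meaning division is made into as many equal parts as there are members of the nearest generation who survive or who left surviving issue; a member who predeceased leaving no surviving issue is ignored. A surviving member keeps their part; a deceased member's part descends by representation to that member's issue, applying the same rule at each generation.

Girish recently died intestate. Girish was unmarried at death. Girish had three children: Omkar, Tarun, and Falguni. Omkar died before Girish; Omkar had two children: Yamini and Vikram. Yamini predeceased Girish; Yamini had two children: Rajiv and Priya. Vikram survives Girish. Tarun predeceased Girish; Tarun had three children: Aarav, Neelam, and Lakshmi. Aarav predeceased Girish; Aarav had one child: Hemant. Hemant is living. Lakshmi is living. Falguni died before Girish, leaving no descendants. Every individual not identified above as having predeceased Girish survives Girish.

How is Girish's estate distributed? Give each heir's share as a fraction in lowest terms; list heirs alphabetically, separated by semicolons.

There is no surviving spouse, so the entire estate passes to Girish's descendants per stirpes.
Falguni left no surviving issue, so that branch lapses and is disregarded.
The estate is divided into 2 equal shares of 1/2 among Omkar, Tarun.
Omkar predeceased; the 1/2 allotted to Omkar's branch passes to Omkar's issue by representation.
The 1/2 is divided into 2 equal shares of 1/4 among Yamini, Vikram.
Yamini predeceased; the 1/4 allotted to Yamini's branch passes to Yamini's issue by representation.
The 1/4 is divided into 2 equal shares of 1/8 among Rajiv, Priya.
Rajiv is living and takes 1/8.
Priya is living and takes 1/8.
Vikram is living and takes 1/4.
Tarun predeceased; the 1/2 allotted to Tarun's branch passes to Tarun's issue by representation.
The 1/2 is divided into 3 equal shares of 1/6 among Aarav, Neelam, Lakshmi.
Aarav predeceased; the 1/6 allotted to Aarav's branch passes to Aarav's issue by representation.
Hemant is the sole taker at this level and receives the full 1/6.
Neelam is living and takes 1/6.
Lakshmi is living and takes 1/6.

Hemant 1/6; Lakshmi 1/6; Neelam 1/6; Priya 1/8; Rajiv 1/8; Vikram 1/4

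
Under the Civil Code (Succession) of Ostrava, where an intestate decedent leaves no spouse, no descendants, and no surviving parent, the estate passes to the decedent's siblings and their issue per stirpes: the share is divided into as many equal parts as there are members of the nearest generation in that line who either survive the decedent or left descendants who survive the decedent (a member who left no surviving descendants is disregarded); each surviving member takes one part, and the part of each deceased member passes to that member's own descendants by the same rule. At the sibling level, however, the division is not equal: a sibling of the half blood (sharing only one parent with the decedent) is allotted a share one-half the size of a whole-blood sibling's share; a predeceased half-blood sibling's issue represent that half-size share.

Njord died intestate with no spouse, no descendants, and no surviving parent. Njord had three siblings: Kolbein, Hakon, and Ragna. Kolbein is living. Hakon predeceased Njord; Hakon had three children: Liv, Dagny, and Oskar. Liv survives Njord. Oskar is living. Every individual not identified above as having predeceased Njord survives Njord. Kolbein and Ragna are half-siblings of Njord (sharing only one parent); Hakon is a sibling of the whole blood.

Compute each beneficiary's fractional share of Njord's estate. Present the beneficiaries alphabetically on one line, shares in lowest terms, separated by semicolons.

No spouse, descendants, or parent survives, so the estate passes to Njord's siblings per stirpes.
Half-blood siblings count for one-half the weight of whole-blood siblings at the initial division.
Dividing 1 in proportion to weights (total weight 2): Kolbein (weight 1/2) → 1/4; Hakon (weight 1) → 1/2; Ragna (weight 1/2) → 1/4.
Kolbein is living and takes 1/4.
Hakon predeceased; the 1/2 allotted to Hakon's branch passes to Hakon's issue by representation.
The 1/2 is divided into 3 equal shares of 1/6 among Liv, Dagny, Oskar.
Liv is living and takes 1/6.
Dagny is living and takes 1/6.
Oskar is living and takes 1/6.
Ragna is living and takes 1/4.

Dagny 1/6; Kolbein 1/4; Liv 1/6; Oskar 1/6; Ragna 1/4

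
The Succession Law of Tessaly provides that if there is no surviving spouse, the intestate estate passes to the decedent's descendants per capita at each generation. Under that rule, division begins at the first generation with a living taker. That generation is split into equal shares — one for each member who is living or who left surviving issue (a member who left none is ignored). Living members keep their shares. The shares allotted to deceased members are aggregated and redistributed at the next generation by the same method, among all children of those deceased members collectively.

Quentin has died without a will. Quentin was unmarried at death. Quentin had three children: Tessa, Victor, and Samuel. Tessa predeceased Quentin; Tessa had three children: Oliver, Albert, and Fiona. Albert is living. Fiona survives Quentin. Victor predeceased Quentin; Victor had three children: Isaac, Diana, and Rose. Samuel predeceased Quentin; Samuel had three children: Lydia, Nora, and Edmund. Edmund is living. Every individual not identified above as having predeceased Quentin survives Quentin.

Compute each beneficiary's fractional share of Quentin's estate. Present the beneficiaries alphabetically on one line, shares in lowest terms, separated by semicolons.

Albert 1/9; Diana 1/9; Edmund 1/9; Fiona 1/9; Isaac 1/9; Lydia 1/9; Nora 1/9; Oliver 1/9; Rose 1/9

There is no surviving spouse, so the entire estate passes to Quentin's descendants per capita at each generation.
No one at generation 1 (Tessa, Victor, Samuel) is living; moving to the next generation.
At generation 2 (Oliver, Albert, Fiona, Isaac, Diana, Rose, Lydia, Nora, Edmund) there are 9 shares of (1)/9 = 1/9 each.
Living: Oliver, Albert, Fiona, Isaac, Diana, Rose, Lydia, Nora, and Edmund — each takes 1/9.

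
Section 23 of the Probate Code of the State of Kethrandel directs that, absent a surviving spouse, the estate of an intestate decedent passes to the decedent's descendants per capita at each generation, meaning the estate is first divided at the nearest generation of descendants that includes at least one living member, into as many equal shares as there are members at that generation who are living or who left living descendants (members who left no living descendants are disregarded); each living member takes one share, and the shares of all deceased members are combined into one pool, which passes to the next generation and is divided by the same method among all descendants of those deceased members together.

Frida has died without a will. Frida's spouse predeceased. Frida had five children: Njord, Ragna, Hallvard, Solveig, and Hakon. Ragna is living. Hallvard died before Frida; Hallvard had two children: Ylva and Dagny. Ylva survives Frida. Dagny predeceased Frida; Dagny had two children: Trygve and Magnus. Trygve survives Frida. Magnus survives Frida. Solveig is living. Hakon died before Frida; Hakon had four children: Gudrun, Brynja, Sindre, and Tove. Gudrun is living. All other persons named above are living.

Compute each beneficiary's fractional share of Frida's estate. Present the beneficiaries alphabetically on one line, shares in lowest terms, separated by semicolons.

There is no surviving spouse, so the entire estate passes to Frida's descendants per capita at each generation.
At generation 1 (Njord, Ragna, Hallvard, Solveig, Hakon) there are 5 shares of (1)/5 = 1/5 each.
Living: Njord, Ragna, and Solveig — each takes 1/5.
Deceased: Hallvard and Hakon. Their combined 2/5 is pooled and carried to generation 2.
At generation 2 (Ylva, Dagny, Gudrun, Brynja, Sindre, Tove) there are 6 shares of (2/5)/6 = 1/15 each.
Living: Ylva, Gudrun, Brynja, Sindre, and Tove — each takes 1/15.
Deceased: Dagny. That 1/15 share is carried to generation 3.
At generation 3 (Trygve, Magnus) there are 2 shares of (1/15)/2 = 1/30 each.
Living: Trygve and Magnus — each takes 1/30.

Brynja 1/15; Gudrun 1/15; Magnus 1/30; Njord 1/5; Ragna 1/5; Sindre 1/15; Solveig 1/5; Tove 1/15; Trygve 1/30; Ylva 1/15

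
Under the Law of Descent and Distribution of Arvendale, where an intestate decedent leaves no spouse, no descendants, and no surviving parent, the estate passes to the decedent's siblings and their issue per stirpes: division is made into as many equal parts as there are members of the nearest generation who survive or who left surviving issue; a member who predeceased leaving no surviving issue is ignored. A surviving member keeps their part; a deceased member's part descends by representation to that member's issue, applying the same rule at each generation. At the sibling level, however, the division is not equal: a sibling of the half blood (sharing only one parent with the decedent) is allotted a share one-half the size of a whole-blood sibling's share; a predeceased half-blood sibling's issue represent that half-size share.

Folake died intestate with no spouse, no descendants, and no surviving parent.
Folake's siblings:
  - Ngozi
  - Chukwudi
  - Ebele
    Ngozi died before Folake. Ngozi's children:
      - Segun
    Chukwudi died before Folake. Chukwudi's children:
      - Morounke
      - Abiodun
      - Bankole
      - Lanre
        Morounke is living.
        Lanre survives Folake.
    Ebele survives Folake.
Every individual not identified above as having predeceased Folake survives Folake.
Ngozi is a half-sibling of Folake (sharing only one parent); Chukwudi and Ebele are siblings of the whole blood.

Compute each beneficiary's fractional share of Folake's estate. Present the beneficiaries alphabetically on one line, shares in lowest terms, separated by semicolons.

No spouse, descendants, or parent survives, so the estate passes to Folake's siblings per stirpes.
Half-blood siblings count for one-half the weight of whole-blood siblings at the initial division.
Dividing 1 in proportion to weights (total weight 5/2): Ngozi (weight 1/2) → 1/5; Chukwudi (weight 1) → 2/5; Ebele (weight 1) → 2/5.
Ngozi predeceased; the 1/5 allotted to Ngozi's branch passes to Ngozi's issue by representation.
Segun is the sole taker at this level and receives the full 1/5.
Chukwudi predeceased; the 2/5 allotted to Chukwudi's branch passes to Chukwudi's issue by representation.
The 2/5 is divided into 4 equal shares of 1/10 among Morounke, Abiodun, Bankole, Lanre.
Morounke is living and takes 1/10.
Abiodun is living and takes 1/10.
Bankole is living and takes 1/10.
Lanre is living and takes 1/10.
Ebele is living and takes 2/5.

Abiodun 1/10; Bankole 1/10; Ebele 2/5; Lanre 1/10; Morounke 1/10; Segun 1/5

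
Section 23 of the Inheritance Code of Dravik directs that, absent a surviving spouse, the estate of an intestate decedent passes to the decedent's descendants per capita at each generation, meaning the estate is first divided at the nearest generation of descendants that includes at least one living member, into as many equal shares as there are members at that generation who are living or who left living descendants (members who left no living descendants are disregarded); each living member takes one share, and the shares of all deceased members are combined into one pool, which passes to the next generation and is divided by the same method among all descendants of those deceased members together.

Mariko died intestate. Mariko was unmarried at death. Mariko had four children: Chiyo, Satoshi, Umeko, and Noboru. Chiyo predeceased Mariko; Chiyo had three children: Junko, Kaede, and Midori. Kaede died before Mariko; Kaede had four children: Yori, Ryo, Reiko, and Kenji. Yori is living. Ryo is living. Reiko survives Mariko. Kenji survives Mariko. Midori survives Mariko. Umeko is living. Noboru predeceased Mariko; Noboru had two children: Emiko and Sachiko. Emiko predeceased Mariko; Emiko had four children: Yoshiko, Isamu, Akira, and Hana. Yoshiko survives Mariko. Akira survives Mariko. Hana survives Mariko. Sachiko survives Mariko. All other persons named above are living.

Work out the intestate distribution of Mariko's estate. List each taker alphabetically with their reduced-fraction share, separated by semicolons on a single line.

Akira 1/40; Hana 1/40; Isamu 1/40; Junko 1/10; Kenji 1/40; Midori 1/10; Reiko 1/40; Ryo 1/40; Sachiko 1/10; Satoshi 1/4; Umeko 1/4; Yori 1/40; Yoshiko 1/40

There is no surviving spouse, so the entire estate passes to Mariko's descendants per capita at each generation.
At generation 1 (Chiyo, Satoshi, Umeko, Noboru) there are 4 shares of (1)/4 = 1/4 each.
Living: Satoshi and Umeko — each takes 1/4.
Deceased: Chiyo and Noboru. Their combined 1/2 is pooled and carried to generation 2.
At generation 2 (Junko, Kaede, Midori, Emiko, Sachiko) there are 5 shares of (1/2)/5 = 1/10 each.
Living: Junko, Midori, and Sachiko — each takes 1/10.
Deceased: Kaede and Emiko. Their combined 1/5 is pooled and carried to generation 3.
At generation 3 (Yori, Ryo, Reiko, Kenji, Yoshiko, Isamu, Akira, Hana) there are 8 shares of (1/5)/8 = 1/40 each.
Living: Yori, Ryo, Reiko, Kenji, Yoshiko, Isamu, Akira, and Hana — each takes 1/40.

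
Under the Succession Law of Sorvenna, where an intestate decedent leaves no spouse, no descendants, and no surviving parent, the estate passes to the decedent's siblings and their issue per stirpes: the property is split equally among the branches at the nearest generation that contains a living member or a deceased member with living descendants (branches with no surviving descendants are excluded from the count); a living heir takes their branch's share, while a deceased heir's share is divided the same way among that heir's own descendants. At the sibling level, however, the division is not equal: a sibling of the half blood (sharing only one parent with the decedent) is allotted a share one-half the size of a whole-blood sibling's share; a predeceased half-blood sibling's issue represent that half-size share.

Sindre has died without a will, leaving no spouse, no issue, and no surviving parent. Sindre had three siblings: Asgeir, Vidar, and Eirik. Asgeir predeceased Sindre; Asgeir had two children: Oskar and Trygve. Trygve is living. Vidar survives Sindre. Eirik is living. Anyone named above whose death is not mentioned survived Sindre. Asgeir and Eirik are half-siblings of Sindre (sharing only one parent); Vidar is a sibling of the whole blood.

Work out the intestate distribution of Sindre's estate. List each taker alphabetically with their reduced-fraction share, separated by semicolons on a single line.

Eirik 1/4; Oskar 1/8; Trygve 1/8; Vidar 1/2

No spouse, descendants, or parent survives, so the estate passes to Sindre's siblings per stirpes.
Half-blood siblings count for one-half the weight of whole-blood siblings at the initial division.
Dividing 1 in proportion to weights (total weight 2): Asgeir (weight 1/2) → 1/4; Vidar (weight 1) → 1/2; Eirik (weight 1/2) → 1/4.
Asgeir predeceased; the 1/4 allotted to Asgeir's branch passes to Asgeir's issue by representation.
The 1/4 is divided into 2 equal shares of 1/8 among Oskar, Trygve.
Oskar is living and takes 1/8.
Trygve is living and takes 1/8.
Vidar is living and takes 1/2.
Eirik is living and takes 1/4.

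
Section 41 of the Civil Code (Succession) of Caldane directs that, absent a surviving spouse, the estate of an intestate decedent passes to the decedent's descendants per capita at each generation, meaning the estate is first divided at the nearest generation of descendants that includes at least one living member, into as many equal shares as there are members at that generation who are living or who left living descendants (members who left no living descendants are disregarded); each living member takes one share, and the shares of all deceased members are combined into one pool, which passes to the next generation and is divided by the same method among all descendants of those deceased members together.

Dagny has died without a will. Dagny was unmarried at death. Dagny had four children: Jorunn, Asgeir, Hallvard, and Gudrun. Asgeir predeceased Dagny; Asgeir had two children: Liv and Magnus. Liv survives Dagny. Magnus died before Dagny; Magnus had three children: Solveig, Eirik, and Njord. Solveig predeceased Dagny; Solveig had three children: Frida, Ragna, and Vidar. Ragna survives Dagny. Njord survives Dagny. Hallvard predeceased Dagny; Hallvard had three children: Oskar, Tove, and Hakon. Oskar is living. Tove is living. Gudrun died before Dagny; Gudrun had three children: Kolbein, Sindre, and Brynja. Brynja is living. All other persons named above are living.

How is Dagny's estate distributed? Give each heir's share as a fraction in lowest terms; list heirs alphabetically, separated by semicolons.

Brynja 3/32; Eirik 1/32; Frida 1/96; Hakon 3/32; Jorunn 1/4; Kolbein 3/32; Liv 3/32; Njord 1/32; Oskar 3/32; Ragna 1/96; Sindre 3/32; Tove 3/32; Vidar 1/96

There is no surviving spouse, so the entire estate passes to Dagny's descendants per capita at each generation.
At generation 1 (Jorunn, Asgeir, Hallvard, Gudrun) there are 4 shares of (1)/4 = 1/4 each.
Living: Jorunn — each takes 1/4.
Deceased: Asgeir, Hallvard, and Gudrun. Their combined 3/4 is pooled and carried to generation 2.
At generation 2 (Liv, Magnus, Oskar, Tove, Hakon, Kolbein, Sindre, Brynja) there are 8 shares of (3/4)/8 = 3/32 each.
Living: Liv, Oskar, Tove, Hakon, Kolbein, Sindre, and Brynja — each takes 3/32.
Deceased: Magnus. That 3/32 share is carried to generation 3.
At generation 3 (Solveig, Eirik, Njord) there are 3 shares of (3/32)/3 = 1/32 each.
Living: Eirik and Njord — each takes 1/32.
Deceased: Solveig. That 1/32 share is carried to generation 4.
At generation 4 (Frida, Ragna, Vidar) there are 3 shares of (1/32)/3 = 1/96 each.
Living: Frida, Ragna, and Vidar — each takes 1/96.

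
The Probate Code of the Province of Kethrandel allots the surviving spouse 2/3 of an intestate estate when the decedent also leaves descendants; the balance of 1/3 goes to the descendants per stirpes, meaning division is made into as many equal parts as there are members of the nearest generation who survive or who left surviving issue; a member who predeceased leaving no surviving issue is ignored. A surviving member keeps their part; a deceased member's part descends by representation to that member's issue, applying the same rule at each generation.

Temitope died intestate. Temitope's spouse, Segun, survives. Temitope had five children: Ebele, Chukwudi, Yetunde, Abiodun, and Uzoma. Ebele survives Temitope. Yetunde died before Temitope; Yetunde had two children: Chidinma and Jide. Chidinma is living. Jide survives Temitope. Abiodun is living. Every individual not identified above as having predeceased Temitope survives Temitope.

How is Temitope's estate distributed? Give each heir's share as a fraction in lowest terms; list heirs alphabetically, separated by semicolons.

Segun, as surviving spouse, takes 2/3.
The remaining 1/3 passes to Temitope's descendants per stirpes.
The 1/3 is divided into 5 equal shares of 1/15 among Ebele, Chukwudi, Yetunde, Abiodun, Uzoma.
Ebele is living and takes 1/15.
Chukwudi is living and takes 1/15.
Yetunde predeceased; the 1/15 allotted to Yetunde's branch passes to Yetunde's issue by representation.
The 1/15 is divided into 2 equal shares of 1/30 among Chidinma, Jide.
Chidinma is living and takes 1/30.
Jide is living and takes 1/30.
Abiodun is living and takes 1/15.
Uzoma is living and takes 1/15.

Abiodun 1/15; Chidinma 1/30; Chukwudi 1/15; Ebele 1/15; Jide 1/30; Segun 2/3; Uzoma 1/15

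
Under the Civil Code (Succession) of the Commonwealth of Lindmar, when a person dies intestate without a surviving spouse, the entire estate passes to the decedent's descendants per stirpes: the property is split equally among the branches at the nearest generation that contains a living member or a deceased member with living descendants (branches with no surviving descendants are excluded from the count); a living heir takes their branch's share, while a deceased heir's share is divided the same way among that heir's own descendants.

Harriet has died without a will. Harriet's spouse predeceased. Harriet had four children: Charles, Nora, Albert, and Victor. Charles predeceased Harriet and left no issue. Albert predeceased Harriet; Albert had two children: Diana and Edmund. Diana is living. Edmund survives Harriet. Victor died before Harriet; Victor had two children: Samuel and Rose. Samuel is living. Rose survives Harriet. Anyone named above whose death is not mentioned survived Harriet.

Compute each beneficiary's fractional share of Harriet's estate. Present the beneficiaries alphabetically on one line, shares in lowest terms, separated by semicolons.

Diana 1/6; Edmund 1/6; Nora 1/3; Rose 1/6; Samuel 1/6

There is no surviving spouse, so the entire estate passes to Harriet's descendants per stirpes.
Charles left no surviving issue, so that branch lapses and is disregarded.
The estate is divided into 3 equal shares of 1/3 among Nora, Albert, Victor.
Nora is living and takes 1/3.
Albert predeceased; the 1/3 allotted to Albert's branch passes to Albert's issue by representation.
The 1/3 is divided into 2 equal shares of 1/6 among Diana, Edmund.
Diana is living and takes 1/6.
Edmund is living and takes 1/6.
Victor predeceased; the 1/3 allotted to Victor's branch passes to Victor's issue by representation.
The 1/3 is divided into 2 equal shares of 1/6 among Samuel, Rose.
Samuel is living and takes 1/6.
Rose is living and takes 1/6.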